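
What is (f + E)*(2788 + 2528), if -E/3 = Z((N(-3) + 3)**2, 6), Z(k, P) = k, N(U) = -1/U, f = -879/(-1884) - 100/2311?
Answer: -63476509133/362827 ≈ -1.7495e+5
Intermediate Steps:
f = 614323/1451308 (f = -879*(-1/1884) - 100*1/2311 = 293/628 - 100/2311 = 614323/1451308 ≈ 0.42329)
E = -100/3 (E = -3*(-1/(-3) + 3)**2 = -3*(-1*(-1/3) + 3)**2 = -3*(1/3 + 3)**2 = -3*(10/3)**2 = -3*100/9 = -100/3 ≈ -33.333)
(f + E)*(2788 + 2528) = (614323/1451308 - 100/3)*(2788 + 2528) = -143287831/4353924*5316 = -63476509133/362827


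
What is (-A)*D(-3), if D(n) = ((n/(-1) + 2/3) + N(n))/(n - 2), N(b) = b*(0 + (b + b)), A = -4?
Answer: -52/3 ≈ -17.333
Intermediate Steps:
N(b) = 2*b**2 (N(b) = b*(0 + 2*b) = b*(2*b) = 2*b**2)
D(n) = (2/3 - n + 2*n**2)/(-2 + n) (D(n) = ((n/(-1) + 2/3) + 2*n**2)/(n - 2) = ((n*(-1) + 2*(1/3)) + 2*n**2)/(-2 + n) = ((-n + 2/3) + 2*n**2)/(-2 + n) = ((2/3 - n) + 2*n**2)/(-2 + n) = (2/3 - n + 2*n**2)/(-2 + n))
(-A)*D(-3) = (-1*(-4))*((2/3 - 1*(-3) + 2*(-3)**2)/(-2 - 3)) = 4*((2/3 + 3 + 2*9)/(-5)) = 4*(-(2/3 + 3 + 18)/5) = 4*(-1/5*65/3) = 4*(-13/3) = -52/3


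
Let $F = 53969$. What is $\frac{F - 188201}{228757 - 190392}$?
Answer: $- \frac{134232}{38365} \approx -3.4988$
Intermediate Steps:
$\frac{F - 188201}{228757 - 190392} = \frac{53969 - 188201}{228757 - 190392} = - \frac{134232}{38365}$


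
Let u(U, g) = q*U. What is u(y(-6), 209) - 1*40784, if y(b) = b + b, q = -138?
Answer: -39128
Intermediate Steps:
y(b) = 2*b
u(U, g) = -138*U
u(y(-6), 209) - 1*40784 = -276*(-6) - 1*40784 = -138*(-12) - 40784 = 1656 - 40784 = -39128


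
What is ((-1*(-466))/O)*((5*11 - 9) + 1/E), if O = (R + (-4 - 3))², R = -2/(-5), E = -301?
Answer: 53764750/109263 ≈ 492.07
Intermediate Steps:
R = ⅖ (R = -2*(-⅕) = ⅖ ≈ 0.40000)
O = 1089/25 (O = (⅖ + (-4 - 3))² = (⅖ - 7)² = (-33/5)² = 1089/25 ≈ 43.560)
((-1*(-466))/O)*((5*11 - 9) + 1/E) = ((-1*(-466))/(1089/25))*((5*11 - 9) + 1/(-301)) = (466*(25/1089))*((55 - 9) - 1/301) = 11650*(46 - 1/301)/1089 = (11650/1089)*(13845/301) = 53764750/109263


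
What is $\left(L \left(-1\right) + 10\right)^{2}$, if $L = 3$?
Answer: $49$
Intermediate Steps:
$\left(L \left(-1\right) + 10\right)^{2} = \left(3 \left(-1\right) + 10\right)^{2} = \left(-3 + 10\right)^{2} = 7^{2} = 49$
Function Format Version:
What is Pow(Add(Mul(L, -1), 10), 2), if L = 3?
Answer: 49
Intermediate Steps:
Pow(Add(Mul(L, -1), 10), 2) = Pow(Add(Mul(3, -1), 10), 2) = Pow(Add(-3, 10), 2) = Pow(7, 2) = 49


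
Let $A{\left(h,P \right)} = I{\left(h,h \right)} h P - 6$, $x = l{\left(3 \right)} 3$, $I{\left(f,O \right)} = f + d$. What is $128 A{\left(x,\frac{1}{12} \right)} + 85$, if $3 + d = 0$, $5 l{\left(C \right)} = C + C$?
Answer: $- \frac{16499}{25} \approx -659.96$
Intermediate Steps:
$l{\left(C \right)} = \frac{2 C}{5}$ ($l{\left(C \right)} = \frac{C + C}{5} = \frac{2 C}{5}$)
$d = -3$ ($d = -3 + 0 = -3$)
$I{\left(f,O \right)} = -3 + f$ ($I{\left(f,O \right)} = f - 3 = -3 + f$)
$x = \frac{18}{5}$ ($x = \frac{2}{5} \cdot 3 \cdot 3 = \frac{6}{5} \cdot 3 = \frac{18}{5} \approx 3.6$)
$A{\left(h,P \right)} = -6 + P h \left(-3 + h\right)$ ($A{\left(h,P \right)} = \left(-3 + h\right) h P - 6 = h \left(-3 + h\right) P - 6 = P h \left(-3 + h\right) - 6 = -6 + P h \left(-3 + h\right)$)
$128 A{\left(x,\frac{1}{12} \right)} + 85 = 128 \left(-6 + \frac{1}{12} \cdot \frac{18}{5} \left(-3 + \frac{18}{5}\right)\right) + 85 = 128 \left(-6 + \frac{1}{12} \cdot \frac{18}{5} \cdot \frac{3}{5}\right) + 85 = 128 \left(-6 + \frac{9}{50}\right) + 85 = 128 \left(- \frac{291}{50}\right) + 85 = - \frac{18624}{25} + 85 = - \frac{16499}{25}$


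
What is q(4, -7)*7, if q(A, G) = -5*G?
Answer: 245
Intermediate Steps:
q(4, -7)*7 = -5*(-7)*7 = 35*7 = 245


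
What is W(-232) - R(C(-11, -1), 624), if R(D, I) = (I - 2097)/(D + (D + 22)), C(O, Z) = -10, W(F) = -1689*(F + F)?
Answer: 1568865/2 ≈ 7.8443e+5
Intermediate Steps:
W(F) = -3378*F
R(D, I) = (-2097 + I)/(22 + 2*D) (R(D, I) = (-2097 + I)/(D + (22 + D)) = (-2097 + I)/(22 + 2*D))
W(-232) - R(C(-11, -1), 624) = -3378*(-232) - (-2097 + 624)/(2*(11 - 10)) = 783696 - (-1473)/(2*1) = 783696 - (-1473)/2 = 783696 - 1*(-1473/2) = 783696 + 1473/2 = 1568865/2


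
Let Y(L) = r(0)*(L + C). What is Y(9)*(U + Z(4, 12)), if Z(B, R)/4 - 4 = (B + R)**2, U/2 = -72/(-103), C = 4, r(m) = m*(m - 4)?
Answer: 0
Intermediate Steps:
r(m) = m*(-4 + m)
U = 144/103 (U = 2*(-72/(-103)) = 2*(-72*(-1/103)) = 2*(72/103) = 144/103 ≈ 1.3981)
Z(B, R) = 16 + 4*(B + R)**2
Y(L) = 0 (Y(L) = (0*(-4 + 0))*(L + 4) = (0*(-4))*(4 + L) = 0*(4 + L) = 0)
Y(9)*(U + Z(4, 12)) = 0*(144/103 + (16 + 4*(4 + 12)**2)) = 0*(144/103 + (16 + 4*16**2)) = 0*(144/103 + (16 + 4*256)) = 0*(144/103 + (16 + 1024)) = 0*(144/103 + 1040) = 0*(107264/103) = 0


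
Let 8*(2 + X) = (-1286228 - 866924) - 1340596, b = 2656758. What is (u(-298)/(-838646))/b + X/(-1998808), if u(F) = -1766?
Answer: 486523991781519361/2226751534304077872 ≈ 0.21849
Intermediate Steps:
X = -873441/2 (X = -2 + ((-1286228 - 866924) - 1340596)/8 = -2 + (-2153152 - 1340596)/8 = -2 + (1/8)*(-3493748) = -2 - 873437/2 = -873441/2 ≈ -4.3672e+5)
(u(-298)/(-838646))/b + X/(-1998808) = -1766/(-838646)/2656758 - 873441/2/(-1998808) = -1766*(-1/838646)*(1/2656758) - 873441/2*(-1/1998808) = (883/419323)*(1/2656758) + 873441/3997616 = 883/1114039734834 + 873441/3997616 = 486523991781519361/2226751534304077872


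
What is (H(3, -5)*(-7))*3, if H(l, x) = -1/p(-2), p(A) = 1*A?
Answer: -21/2 ≈ -10.500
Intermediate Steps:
p(A) = A
H(l, x) = 1/2 (H(l, x) = -1/(-2) = -1*(-1/2) = 1/2)
(H(3, -5)*(-7))*3 = ((1/2)*(-7))*3 = -7/2*3 = -21/2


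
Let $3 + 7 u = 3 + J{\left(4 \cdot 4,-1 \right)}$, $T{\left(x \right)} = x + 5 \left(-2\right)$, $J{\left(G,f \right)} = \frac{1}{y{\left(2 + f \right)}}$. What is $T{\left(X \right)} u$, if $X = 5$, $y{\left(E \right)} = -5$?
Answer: $\frac{1}{7} \approx 0.14286$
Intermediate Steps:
$J{\left(G,f \right)} = - \frac{1}{5}$ ($J{\left(G,f \right)} = \frac{1}{-5} = - \frac{1}{5}$)
$T{\left(x \right)} = -10 + x$ ($T{\left(x \right)} = x - 10 = -10 + x$)
$u = - \frac{1}{35}$ ($u = - \frac{3}{7} + \frac{3 - \frac{1}{5}}{7} = - \frac{3}{7} + \frac{1}{7} \cdot \frac{14}{5} = - \frac{3}{7} + \frac{2}{5} = - \frac{1}{35} \approx -0.028571$)
$T{\left(X \right)} u = \left(-10 + 5\right) \left(- \frac{1}{35}\right) = \left(-5\right) \left(- \frac{1}{35}\right) = \frac{1}{7}$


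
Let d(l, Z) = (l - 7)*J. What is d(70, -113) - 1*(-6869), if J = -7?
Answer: 6428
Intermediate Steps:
d(l, Z) = 49 - 7*l (d(l, Z) = (l - 7)*(-7) = (-7 + l)*(-7) = 49 - 7*l)
d(70, -113) - 1*(-6869) = (49 - 7*70) - 1*(-6869) = (49 - 490) + 6869 = -441 + 6869 = 6428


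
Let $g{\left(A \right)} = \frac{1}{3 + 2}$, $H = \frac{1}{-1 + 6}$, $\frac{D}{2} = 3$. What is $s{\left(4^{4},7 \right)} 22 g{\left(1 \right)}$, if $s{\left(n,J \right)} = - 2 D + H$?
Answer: $- \frac{1298}{25} \approx -51.92$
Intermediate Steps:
$D = 6$ ($D = 2 \cdot 3 = 6$)
$H = \frac{1}{5} \approx 0.2$
$s{\left(n,J \right)} = - \frac{59}{5}$ ($s{\left(n,J \right)} = \left(-2\right) 6 + \frac{1}{5} = -12 + \frac{1}{5} = - \frac{59}{5}$)
$g{\left(A \right)} = \frac{1}{5}$
$s{\left(4^{4},7 \right)} 22 g{\left(1 \right)} = \left(- \frac{59}{5}\right) 22 \cdot \frac{1}{5} = \left(- \frac{1298}{5}\right) \frac{1}{5} = - \frac{1298}{25}$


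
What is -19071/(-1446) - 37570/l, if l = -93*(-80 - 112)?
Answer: 23850463/2151648 ≈ 11.085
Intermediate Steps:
l = 17856 (l = -93*(-192) = 17856)
-19071/(-1446) - 37570/l = -19071/(-1446) - 37570/17856 = -19071*(-1/1446) - 37570*1/17856 = 6357/482 - 18785/8928 = 23850463/2151648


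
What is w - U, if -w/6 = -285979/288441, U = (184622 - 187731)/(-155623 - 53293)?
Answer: 119192256505/20086646652 ≈ 5.9339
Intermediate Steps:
U = 3109/208916 (U = -3109/(-208916) = -3109*(-1/208916) = 3109/208916 ≈ 0.014882)
w = 571958/96147 (w = -(-1715874)/288441 = -6*(-285979/288441) = 571958/96147 ≈ 5.9488)
w - U = 571958/96147 - 1*3109/208916 = 571958/96147 - 3109/208916 = 119192256505/20086646652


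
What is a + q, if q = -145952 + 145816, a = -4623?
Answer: -4759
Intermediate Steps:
q = -136
a + q = -4623 - 136 = -4759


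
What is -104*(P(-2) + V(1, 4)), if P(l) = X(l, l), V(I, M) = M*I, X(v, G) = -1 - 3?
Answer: 0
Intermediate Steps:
X(v, G) = -4
V(I, M) = I*M
P(l) = -4
-104*(P(-2) + V(1, 4)) = -104*(-4 + 1*4) = -104*(-4 + 4) = -104*0 = 0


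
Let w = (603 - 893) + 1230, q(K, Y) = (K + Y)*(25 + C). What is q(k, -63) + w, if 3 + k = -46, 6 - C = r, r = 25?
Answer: 268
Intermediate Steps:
C = -19 (C = 6 - 1*25 = 6 - 25 = -19)
k = -49 (k = -3 - 46 = -49)
q(K, Y) = 6*K + 6*Y (q(K, Y) = (K + Y)*(25 - 19) = (K + Y)*6 = 6*K + 6*Y)
w = 940 (w = -290 + 1230 = 940)
q(k, -63) + w = (6*(-49) + 6*(-63)) + 940 = (-294 - 378) + 940 = -672 + 940 = 268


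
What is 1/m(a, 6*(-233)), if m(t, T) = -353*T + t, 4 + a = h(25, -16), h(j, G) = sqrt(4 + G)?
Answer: 246745/121766190056 - I*sqrt(3)/121766190056 ≈ 2.0264e-6 - 1.4224e-11*I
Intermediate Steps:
a = -4 + 2*I*sqrt(3) (a = -4 + sqrt(4 - 16) = -4 + sqrt(-12) = -4 + 2*I*sqrt(3) ≈ -4.0 + 3.4641*I)
m(t, T) = t - 353*T
1/m(a, 6*(-233)) = 1/((-4 + 2*I*sqrt(3)) - 2118*(-233)) = 1/((-4 + 2*I*sqrt(3)) - 353*(-1398)) = 1/((-4 + 2*I*sqrt(3)) + 493494) = 1/(493490 + 2*I*sqrt(3))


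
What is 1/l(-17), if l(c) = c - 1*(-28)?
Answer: 1/11 ≈ 0.090909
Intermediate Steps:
l(c) = 28 + c (l(c) = c + 28 = 28 + c)
1/l(-17) = 1/(28 - 17) = 1/11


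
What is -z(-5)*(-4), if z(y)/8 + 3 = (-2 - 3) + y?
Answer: -416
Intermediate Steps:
z(y) = -64 + 8*y (z(y) = -24 + 8*((-2 - 3) + y) = -24 + 8*(-5 + y) = -24 + (-40 + 8*y) = -64 + 8*y)
-z(-5)*(-4) = -(-64 + 8*(-5))*(-4) = -(-64 - 40)*(-4) = -(-104)*(-4) = -1*416 = -416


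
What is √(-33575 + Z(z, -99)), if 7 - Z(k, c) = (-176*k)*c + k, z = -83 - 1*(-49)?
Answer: 3*√62098 ≈ 747.58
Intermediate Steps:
z = -34 (z = -83 + 49 = -34)
Z(k, c) = 7 - k + 176*c*k (Z(k, c) = 7 - ((-176*k)*c + k) = 7 - (-176*c*k + k) = 7 - (k - 176*c*k) = 7 + (-k + 176*c*k) = 7 - k + 176*c*k)
√(-33575 + Z(z, -99)) = √(-33575 + (7 - 1*(-34) + 176*(-99)*(-34))) = √(-33575 + (7 + 34 + 592416)) = √(-33575 + 592457) = √558882 = 3*√62098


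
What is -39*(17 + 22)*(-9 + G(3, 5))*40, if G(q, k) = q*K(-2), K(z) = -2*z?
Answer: -182520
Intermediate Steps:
G(q, k) = 4*q (G(q, k) = q*(-2*(-2)) = q*4 = 4*q)
-39*(17 + 22)*(-9 + G(3, 5))*40 = -39*(17 + 22)*(-9 + 4*3)*40 = -1521*(-9 + 12)*40 = -1521*3*40 = -39*117*40 = -4563*40 = -182520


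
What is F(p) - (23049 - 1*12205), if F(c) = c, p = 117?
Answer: -10727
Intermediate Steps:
F(p) - (23049 - 1*12205) = 117 - (23049 - 1*12205) = 117 - (23049 - 12205) = 117 - 1*10844 = 117 - 10844 = -10727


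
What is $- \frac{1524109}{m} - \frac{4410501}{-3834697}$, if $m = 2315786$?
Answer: $\frac{4369280258813}{8880337626842} \approx 0.49202$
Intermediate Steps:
$- \frac{1524109}{m} - \frac{4410501}{-3834697} = - \frac{1524109}{2315786} - \frac{4410501}{-3834697} = \left(-1524109\right) \frac{1}{2315786} - - \frac{4410501}{3834697} = - \frac{1524109}{2315786} + \frac{4410501}{3834697} = \frac{4369280258813}{8880337626842}$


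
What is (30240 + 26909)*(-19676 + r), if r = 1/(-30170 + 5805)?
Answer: -27397558692409/24365 ≈ -1.1245e+9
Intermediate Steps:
r = -1/24365 (r = 1/(-24365) = -1/24365 ≈ -4.1042e-5)
(30240 + 26909)*(-19676 + r) = (30240 + 26909)*(-19676 - 1/24365) = 57149*(-479405741/24365) = -27397558692409/24365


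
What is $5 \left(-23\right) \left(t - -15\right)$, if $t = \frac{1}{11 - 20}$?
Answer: $- \frac{15410}{9} \approx -1712.2$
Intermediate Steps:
$t = - \frac{1}{9}$ ($t = \frac{1}{-9} = - \frac{1}{9} \approx -0.11111$)
$5 \left(-23\right) \left(t - -15\right) = 5 \left(-23\right) \left(- \frac{1}{9} - -15\right) = - 115 \left(- \frac{1}{9} + 15\right) = \left(-115\right) \frac{134}{9} = - \frac{15410}{9}$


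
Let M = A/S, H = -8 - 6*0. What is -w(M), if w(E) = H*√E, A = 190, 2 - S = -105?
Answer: 8*√20330/107 ≈ 10.660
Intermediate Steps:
S = 107 (S = 2 - 1*(-105) = 2 + 105 = 107)
H = -8 (H = -8 + 0 = -8)
M = 190/107 ≈ 1.7757
w(E) = -8*√E
-w(M) = -(-8)*√(190/107) = -(-8)*√20330/107 = 8*√20330/107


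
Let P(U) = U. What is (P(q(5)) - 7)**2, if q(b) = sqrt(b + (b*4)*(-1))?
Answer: (7 - I*sqrt(15))**2 ≈ 34.0 - 54.222*I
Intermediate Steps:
q(b) = sqrt(3)*sqrt(-b) (q(b) = sqrt(b + (4*b)*(-1)) = sqrt(b - 4*b) = sqrt(-3*b) = sqrt(3)*sqrt(-b))
(P(q(5)) - 7)**2 = (sqrt(3)*sqrt(-1*5) - 7)**2 = (sqrt(3)*sqrt(-5) - 7)**2 = (sqrt(3)*(I*sqrt(5)) - 7)**2 = (I*sqrt(15) - 7)**2 = (-7 + I*sqrt(15))**2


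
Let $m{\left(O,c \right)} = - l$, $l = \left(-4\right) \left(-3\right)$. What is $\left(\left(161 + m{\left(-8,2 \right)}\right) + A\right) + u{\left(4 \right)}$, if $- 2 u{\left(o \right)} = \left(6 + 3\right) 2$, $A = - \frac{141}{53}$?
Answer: $\frac{7279}{53} \approx 137.34$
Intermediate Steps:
$A = - \frac{141}{53}$ ($A = \left(-141\right) \frac{1}{53} = - \frac{141}{53} \approx -2.6604$)
$u{\left(o \right)} = -9$ ($u{\left(o \right)} = - \frac{\left(6 + 3\right) 2}{2} = - \frac{9 \cdot 2}{2} = \left(- \frac{1}{2}\right) 18 = -9$)
$l = 12$
$m{\left(O,c \right)} = -12$ ($m{\left(O,c \right)} = \left(-1\right) 12 = -12$)
$\left(\left(161 + m{\left(-8,2 \right)}\right) + A\right) + u{\left(4 \right)} = \left(\left(161 - 12\right) - \frac{141}{53}\right) - 9 = \left(149 - \frac{141}{53}\right) - 9 = \frac{7756}{53} - 9 = \frac{7279}{53}$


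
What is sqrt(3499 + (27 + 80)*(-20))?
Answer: 3*sqrt(151) ≈ 36.865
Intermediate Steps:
sqrt(3499 + (27 + 80)*(-20)) = sqrt(3499 + 107*(-20)) = sqrt(3499 - 2140) = sqrt(1359) = 3*sqrt(151)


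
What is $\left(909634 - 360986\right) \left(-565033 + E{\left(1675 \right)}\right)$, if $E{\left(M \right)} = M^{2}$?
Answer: $1229296319616$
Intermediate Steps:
$\left(909634 - 360986\right) \left(-565033 + E{\left(1675 \right)}\right) = \left(909634 - 360986\right) \left(-565033 + 1675^{2}\right) = 548648 \left(-565033 + 2805625\right) = 548648 \cdot 2240592 = 1229296319616$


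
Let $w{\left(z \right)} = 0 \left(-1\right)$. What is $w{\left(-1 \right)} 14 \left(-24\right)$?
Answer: $0$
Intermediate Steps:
$w{\left(z \right)} = 0$
$w{\left(-1 \right)} 14 \left(-24\right) = 0 \cdot 14 \left(-24\right) = 0 \left(-24\right) = 0$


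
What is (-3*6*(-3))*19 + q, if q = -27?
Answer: 999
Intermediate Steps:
(-3*6*(-3))*19 + q = (-3*6*(-3))*19 - 27 = -18*(-3)*19 - 27 = 54*19 - 27 = 1026 - 27 = 999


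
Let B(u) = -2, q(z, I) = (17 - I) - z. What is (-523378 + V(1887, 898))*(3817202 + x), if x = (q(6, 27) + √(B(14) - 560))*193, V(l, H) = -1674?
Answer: -2002608183928 - 101335036*I*√562 ≈ -2.0026e+12 - 2.4023e+9*I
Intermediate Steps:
q(z, I) = 17 - I - z
x = -3088 + 193*I*√562 (x = ((17 - 1*27 - 1*6) + √(-2 - 560))*193 = ((17 - 27 - 6) + √(-562))*193 = (-16 + I*√562)*193 = -3088 + 193*I*√562 ≈ -3088.0 + 4575.4*I)
(-523378 + V(1887, 898))*(3817202 + x) = (-523378 - 1674)*(3817202 + (-3088 + 193*I*√562)) = -525052*(3814114 + 193*I*√562) = -2002608183928 - 101335036*I*√562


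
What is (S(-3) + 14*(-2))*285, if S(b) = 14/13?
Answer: -99750/13 ≈ -7673.1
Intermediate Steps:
S(b) = 14/13 (S(b) = 14*(1/13) = 14/13)
(S(-3) + 14*(-2))*285 = (14/13 + 14*(-2))*285 = (14/13 - 28)*285 = -350/13*285 = -99750/13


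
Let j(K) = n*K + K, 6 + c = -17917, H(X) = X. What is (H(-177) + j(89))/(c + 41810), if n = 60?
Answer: 5252/23887 ≈ 0.21987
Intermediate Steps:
c = -17923 (c = -6 - 17917 = -17923)
j(K) = 61*K (j(K) = 60*K + K = 61*K)
(H(-177) + j(89))/(c + 41810) = (-177 + 61*89)/(-17923 + 41810) = (-177 + 5429)/23887 = 5252*(1/23887) = 5252/23887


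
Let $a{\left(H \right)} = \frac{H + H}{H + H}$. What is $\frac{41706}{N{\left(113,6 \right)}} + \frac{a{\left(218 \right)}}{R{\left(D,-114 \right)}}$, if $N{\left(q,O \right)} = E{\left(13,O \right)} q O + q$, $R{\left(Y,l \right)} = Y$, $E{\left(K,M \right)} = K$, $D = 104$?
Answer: $\frac{4346351}{928408} \approx 4.6815$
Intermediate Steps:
$N{\left(q,O \right)} = q + 13 O q$ ($N{\left(q,O \right)} = 13 q O + q = 13 O q + q = q + 13 O q$)
$a{\left(H \right)} = 1$ ($a{\left(H \right)} = \frac{2 H}{2 H} = 2 H \frac{1}{2 H} = 1$)
$\frac{41706}{N{\left(113,6 \right)}} + \frac{a{\left(218 \right)}}{R{\left(D,-114 \right)}} = \frac{41706}{113 \left(1 + 13 \cdot 6\right)} + 1 \cdot \frac{1}{104} = \frac{41706}{113 \left(1 + 78\right)} + 1 \cdot \frac{1}{104} = \frac{41706}{113 \cdot 79} + \frac{1}{104} = \frac{41706}{8927} + \frac{1}{104} = \frac{4346351}{928408}$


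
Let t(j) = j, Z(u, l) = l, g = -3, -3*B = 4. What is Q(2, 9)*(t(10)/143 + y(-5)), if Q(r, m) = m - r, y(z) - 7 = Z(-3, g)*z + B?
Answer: 62272/429 ≈ 145.16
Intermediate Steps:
B = -4/3 (B = -1/3*4 = -4/3 ≈ -1.3333)
y(z) = 17/3 - 3*z (y(z) = 7 + (-3*z - 4/3) = 7 + (-4/3 - 3*z) = 17/3 - 3*z)
Q(2, 9)*(t(10)/143 + y(-5)) = (9 - 1*2)*(10/143 + (17/3 - 3*(-5))) = (9 - 2)*(10*(1/143) + (17/3 + 15)) = 7*(10/143 + 62/3) = 7*(8896/429) = 62272/429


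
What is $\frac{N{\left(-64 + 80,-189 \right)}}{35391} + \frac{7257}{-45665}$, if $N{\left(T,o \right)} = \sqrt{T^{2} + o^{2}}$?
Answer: $- \frac{7257}{45665} + \frac{\sqrt{35977}}{35391} \approx -0.15356$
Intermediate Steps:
$\frac{N{\left(-64 + 80,-189 \right)}}{35391} + \frac{7257}{-45665} = \frac{\sqrt{\left(-64 + 80\right)^{2} + \left(-189\right)^{2}}}{35391} + \frac{7257}{-45665} = \sqrt{16^{2} + 35721} \cdot \frac{1}{35391} + 7257 \left(- \frac{1}{45665}\right) = \sqrt{256 + 35721} \cdot \frac{1}{35391} - \frac{7257}{45665} = \sqrt{35977} \cdot \frac{1}{35391} - \frac{7257}{45665} = \frac{\sqrt{35977}}{35391} - \frac{7257}{45665} = - \frac{7257}{45665} + \frac{\sqrt{35977}}{35391}$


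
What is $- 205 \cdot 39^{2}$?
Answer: $-311805$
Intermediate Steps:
$- 205 \cdot 39^{2} = \left(-205\right) 1521 = -311805$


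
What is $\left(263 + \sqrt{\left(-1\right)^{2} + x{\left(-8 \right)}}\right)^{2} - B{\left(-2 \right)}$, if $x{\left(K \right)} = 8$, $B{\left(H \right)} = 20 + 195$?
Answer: $70541$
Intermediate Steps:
$B{\left(H \right)} = 215$
$\left(263 + \sqrt{\left(-1\right)^{2} + x{\left(-8 \right)}}\right)^{2} - B{\left(-2 \right)} = \left(263 + \sqrt{\left(-1\right)^{2} + 8}\right)^{2} - 215 = \left(263 + \sqrt{1 + 8}\right)^{2} - 215 = \left(263 + \sqrt{9}\right)^{2} - 215 = \left(263 + 3\right)^{2} - 215 = 266^{2} - 215 = 70756 - 215 = 70541$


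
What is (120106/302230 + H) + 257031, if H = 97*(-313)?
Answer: 34253297103/151115 ≈ 2.2667e+5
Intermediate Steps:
H = -30361
(120106/302230 + H) + 257031 = (120106/302230 - 30361) + 257031 = (120106*(1/302230) - 30361) + 257031 = (60053/151115 - 30361) + 257031 = -4587942462/151115 + 257031 = 34253297103/151115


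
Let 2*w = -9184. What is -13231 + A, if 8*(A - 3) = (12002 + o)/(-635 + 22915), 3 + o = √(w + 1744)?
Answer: -2357746721/178240 + I*√178/44560 ≈ -13228.0 + 0.00029941*I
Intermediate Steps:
w = -4592 (w = (½)*(-9184) = -4592)
o = -3 + 4*I*√178 (o = -3 + √(-4592 + 1744) = -3 + √(-2848) = -3 + 4*I*√178 ≈ -3.0 + 53.367*I)
A = 546719/178240 + I*√178/44560 (A = 3 + ((12002 + (-3 + 4*I*√178))/(-635 + 22915))/8 = 3 + ((11999 + 4*I*√178)/22280)/8 = 3 + ((11999 + 4*I*√178)*(1/22280))/8 = 3 + (11999/22280 + I*√178/5570)/8 = 3 + (11999/178240 + I*√178/44560) = 546719/178240 + I*√178/44560 ≈ 3.0673 + 0.00029941*I)
-13231 + A = -13231 + (546719/178240 + I*√178/44560) = -2357746721/178240 + I*√178/44560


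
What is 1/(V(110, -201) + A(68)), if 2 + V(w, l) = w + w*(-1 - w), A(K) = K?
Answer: -1/12034 ≈ -8.3098e-5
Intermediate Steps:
V(w, l) = -2 + w + w*(-1 - w) (V(w, l) = -2 + (w + w*(-1 - w)) = -2 + w + w*(-1 - w))
1/(V(110, -201) + A(68)) = 1/((-2 - 1*110²) + 68) = 1/((-2 - 1*12100) + 68) = 1/((-2 - 12100) + 68) = 1/(-12102 + 68) = 1/(-12034) = -1/12034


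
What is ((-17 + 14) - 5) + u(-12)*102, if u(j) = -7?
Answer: -722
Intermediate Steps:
((-17 + 14) - 5) + u(-12)*102 = ((-17 + 14) - 5) - 7*102 = (-3 - 5) - 714 = -8 - 714 = -722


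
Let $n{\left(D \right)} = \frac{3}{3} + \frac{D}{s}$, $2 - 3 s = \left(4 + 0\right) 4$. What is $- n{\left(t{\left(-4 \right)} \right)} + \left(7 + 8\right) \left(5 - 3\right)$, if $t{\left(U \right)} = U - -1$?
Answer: $\frac{397}{14} \approx 28.357$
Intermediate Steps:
$s = - \frac{14}{3}$ ($s = \frac{2}{3} - \frac{\left(4 + 0\right) 4}{3} = \frac{2}{3} - \frac{4 \cdot 4}{3} = \frac{2}{3} - \frac{16}{3} = - \frac{14}{3} \approx -4.6667$)
$t{\left(U \right)} = 1 + U$ ($t{\left(U \right)} = U + 1 = 1 + U$)
$n{\left(D \right)} = 1 - \frac{3 D}{14}$ ($n{\left(D \right)} = \frac{3}{3} + \frac{D}{- \frac{14}{3}} = 3 \cdot \frac{1}{3} + D \left(- \frac{3}{14}\right) = 1 - \frac{3 D}{14}$)
$- n{\left(t{\left(-4 \right)} \right)} + \left(7 + 8\right) \left(5 - 3\right) = - (1 - \frac{3 \left(1 - 4\right)}{14}) + \left(7 + 8\right) \left(5 - 3\right) = - (1 - - \frac{9}{14}) + 15 \cdot 2 = - (1 + \frac{9}{14}) + 30 = \left(-1\right) \frac{23}{14} + 30 = - \frac{23}{14} + 30 = \frac{397}{14}$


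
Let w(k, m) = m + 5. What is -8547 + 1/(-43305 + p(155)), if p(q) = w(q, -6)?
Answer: -370136383/43306 ≈ -8547.0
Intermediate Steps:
w(k, m) = 5 + m
p(q) = -1 (p(q) = 5 - 6 = -1)
-8547 + 1/(-43305 + p(155)) = -8547 + 1/(-43305 - 1) = -8547 + 1/(-43306) = -8547 - 1/43306 = -370136383/43306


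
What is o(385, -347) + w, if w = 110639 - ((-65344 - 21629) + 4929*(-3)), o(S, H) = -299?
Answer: 212100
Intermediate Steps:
w = 212399 (w = 110639 - (-86973 - 14787) = 110639 - 1*(-101760) = 110639 + 101760 = 212399)
o(385, -347) + w = -299 + 212399 = 212100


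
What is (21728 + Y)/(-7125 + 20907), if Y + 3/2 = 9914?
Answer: 63281/27564 ≈ 2.2958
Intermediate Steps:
Y = 19825/2 (Y = -3/2 + 9914 = 19825/2 ≈ 9912.5)
(21728 + Y)/(-7125 + 20907) = (21728 + 19825/2)/(-7125 + 20907) = (63281/2)/13782 = (63281/2)*(1/13782) = 63281/27564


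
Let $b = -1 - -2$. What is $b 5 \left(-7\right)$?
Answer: $-35$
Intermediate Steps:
$b = 1$ ($b = -1 + 2 = 1$)
$b 5 \left(-7\right) = 1 \cdot 5 \left(-7\right) = 5 \left(-7\right) = -35$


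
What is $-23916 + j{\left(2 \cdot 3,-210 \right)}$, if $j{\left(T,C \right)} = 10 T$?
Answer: $-23856$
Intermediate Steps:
$-23916 + j{\left(2 \cdot 3,-210 \right)} = -23916 + 10 \cdot 2 \cdot 3 = -23916 + 10 \cdot 6 = -23916 + 60 = -23856$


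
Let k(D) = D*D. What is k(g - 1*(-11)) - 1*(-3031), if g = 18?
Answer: 3872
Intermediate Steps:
k(D) = D²
k(g - 1*(-11)) - 1*(-3031) = (18 - 1*(-11))² - 1*(-3031) = (18 + 11)² + 3031 = 29² + 3031 = 841 + 3031 = 3872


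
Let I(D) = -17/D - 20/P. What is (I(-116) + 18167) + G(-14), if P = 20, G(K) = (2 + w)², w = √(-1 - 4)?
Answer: 2107157/116 + 4*I*√5 ≈ 18165.0 + 8.9443*I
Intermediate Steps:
w = I*√5 (w = √(-5) = I*√5 ≈ 2.2361*I)
G(K) = (2 + I*√5)²
I(D) = -1 - 17/D (I(D) = -17/D - 20/20 = -17/D - 20*1/20 = -17/D - 1 = -1 - 17/D)
(I(-116) + 18167) + G(-14) = ((-17 - 1*(-116))/(-116) + 18167) + (2 + I*√5)² = (-(-17 + 116)/116 + 18167) + (2 + I*√5)² = (-1/116*99 + 18167) + (2 + I*√5)² = (-99/116 + 18167) + (2 + I*√5)² = 2107273/116 + (2 + I*√5)²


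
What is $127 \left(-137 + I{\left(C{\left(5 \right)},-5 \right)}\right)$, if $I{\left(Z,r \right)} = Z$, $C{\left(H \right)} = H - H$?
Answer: $-17399$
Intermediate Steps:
$C{\left(H \right)} = 0$
$127 \left(-137 + I{\left(C{\left(5 \right)},-5 \right)}\right) = 127 \left(-137 + 0\right) = 127 \left(-137\right) = -17399$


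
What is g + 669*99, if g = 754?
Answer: 66985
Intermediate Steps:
g + 669*99 = 754 + 669*99 = 754 + 66231 = 66985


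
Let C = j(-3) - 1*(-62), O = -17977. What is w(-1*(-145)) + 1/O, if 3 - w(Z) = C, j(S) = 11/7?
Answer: -7622255/125839 ≈ -60.571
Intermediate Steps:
j(S) = 11/7 (j(S) = 11*(1/7) = 11/7)
C = 445/7 (C = 11/7 - 1*(-62) = 11/7 + 62 = 445/7 ≈ 63.571)
w(Z) = -424/7 (w(Z) = 3 - 1*445/7 = 3 - 445/7 = -424/7)
w(-1*(-145)) + 1/O = -424/7 + 1/(-17977) = -424/7 - 1/17977 = -7622255/125839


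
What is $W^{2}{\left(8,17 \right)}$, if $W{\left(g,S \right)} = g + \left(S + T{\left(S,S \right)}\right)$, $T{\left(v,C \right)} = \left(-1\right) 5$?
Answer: $400$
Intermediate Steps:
$T{\left(v,C \right)} = -5$
$W{\left(g,S \right)} = -5 + S + g$ ($W{\left(g,S \right)} = g + \left(S - 5\right) = g + \left(-5 + S\right) = -5 + S + g$)
$W^{2}{\left(8,17 \right)} = \left(-5 + 17 + 8\right)^{2} = 20^{2} = 400$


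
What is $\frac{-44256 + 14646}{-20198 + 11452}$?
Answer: $\frac{14805}{4373} \approx 3.3855$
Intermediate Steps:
$\frac{-44256 + 14646}{-20198 + 11452} = - \frac{29610}{-8746} = \left(-29610\right) \left(- \frac{1}{8746}\right) = \frac{14805}{4373}$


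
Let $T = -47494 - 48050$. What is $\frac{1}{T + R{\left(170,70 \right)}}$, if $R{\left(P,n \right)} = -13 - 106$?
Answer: $- \frac{1}{95663} \approx -1.0453 \cdot 10^{-5}$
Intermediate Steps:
$T = -95544$ ($T = -47494 - 48050 = -95544$)
$R{\left(P,n \right)} = -119$ ($R{\left(P,n \right)} = -13 - 106 = -119$)
$\frac{1}{T + R{\left(170,70 \right)}} = \frac{1}{-95544 - 119} = \frac{1}{-95663} = - \frac{1}{95663}$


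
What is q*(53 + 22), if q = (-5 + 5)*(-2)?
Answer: 0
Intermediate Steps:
q = 0 (q = 0*(-2) = 0)
q*(53 + 22) = 0*(53 + 22) = 0*75 = 0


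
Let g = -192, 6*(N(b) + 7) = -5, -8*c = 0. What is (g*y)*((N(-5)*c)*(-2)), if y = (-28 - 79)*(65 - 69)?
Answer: 0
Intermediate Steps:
c = 0 (c = -⅛*0 = 0)
N(b) = -47/6 (N(b) = -7 + (⅙)*(-5) = -7 - ⅚ = -47/6)
y = 428 (y = -107*(-4) = 428)
(g*y)*((N(-5)*c)*(-2)) = (-192*428)*(-47/6*0*(-2)) = -0*(-2) = -82176*0 = 0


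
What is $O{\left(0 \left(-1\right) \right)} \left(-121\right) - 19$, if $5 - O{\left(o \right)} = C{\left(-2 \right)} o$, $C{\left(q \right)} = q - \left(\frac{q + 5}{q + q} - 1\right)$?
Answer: $-624$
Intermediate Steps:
$C{\left(q \right)} = 1 + q - \frac{5 + q}{2 q}$ ($C{\left(q \right)} = q - \left(\frac{5 + q}{2 q} - 1\right) = q - \left(-1 + \frac{5 + q}{2 q}\right) = q + \left(1 - \frac{5 + q}{2 q}\right) = 1 + q - \frac{5 + q}{2 q}$)
$O{\left(o \right)} = 5 + \frac{o}{4}$ ($O{\left(o \right)} = 5 - \left(\frac{1}{2} - 2 - \frac{5}{2 \left(-2\right)}\right) o = 5 - \left(\frac{1}{2} - 2 - - \frac{5}{4}\right) o = 5 - \left(\frac{1}{2} - 2 + \frac{5}{4}\right) o = 5 - - \frac{o}{4} = 5 + \frac{o}{4}$)
$O{\left(0 \left(-1\right) \right)} \left(-121\right) - 19 = \left(5 + \frac{0 \left(-1\right)}{4}\right) \left(-121\right) - 19 = \left(5 + \frac{1}{4} \cdot 0\right) \left(-121\right) - 19 = \left(5 + 0\right) \left(-121\right) - 19 = 5 \left(-121\right) - 19 = -605 - 19 = -624$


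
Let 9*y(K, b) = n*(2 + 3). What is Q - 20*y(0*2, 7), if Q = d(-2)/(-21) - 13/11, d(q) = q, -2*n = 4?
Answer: 14647/693 ≈ 21.136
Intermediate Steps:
n = -2 (n = -½*4 = -2)
y(K, b) = -10/9 (y(K, b) = (-2*(2 + 3))/9 = (-2*5)/9 = (⅑)*(-10) = -10/9)
Q = -251/231 (Q = -2/(-21) - 13/11 = -2*(-1/21) - 13*1/11 = 2/21 - 13/11 = -251/231 ≈ -1.0866)
Q - 20*y(0*2, 7) = -251/231 - 20*(-10/9) = -251/231 + 200/9 = 14647/693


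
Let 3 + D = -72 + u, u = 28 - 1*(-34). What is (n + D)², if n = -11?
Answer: 576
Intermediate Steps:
u = 62 (u = 28 + 34 = 62)
D = -13 (D = -3 + (-72 + 62) = -3 - 10 = -13)
(n + D)² = (-11 - 13)² = (-24)² = 576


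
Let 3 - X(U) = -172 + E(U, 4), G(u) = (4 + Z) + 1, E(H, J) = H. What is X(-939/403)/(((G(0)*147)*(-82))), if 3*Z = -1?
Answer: -17866/5667389 ≈ -0.0031524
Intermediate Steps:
Z = -⅓ (Z = (⅓)*(-1) = -⅓ ≈ -0.33333)
G(u) = 14/3 (G(u) = (4 - ⅓) + 1 = 11/3 + 1 = 14/3)
X(U) = 175 - U (X(U) = 3 - (-172 + U) = 3 + (172 - U) = 175 - U)
X(-939/403)/(((G(0)*147)*(-82))) = (175 - (-939)/403)/((((14/3)*147)*(-82))) = (175 - (-939)/403)/((686*(-82))) = (175 - 1*(-939/403))/(-56252) = (175 + 939/403)*(-1/56252) = (71464/403)*(-1/56252) = -17866/5667389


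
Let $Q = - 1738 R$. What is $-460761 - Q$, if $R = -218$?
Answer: $-839645$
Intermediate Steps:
$Q = 378884$ ($Q = \left(-1738\right) \left(-218\right) = 378884$)
$-460761 - Q = -460761 - 378884 = -839645$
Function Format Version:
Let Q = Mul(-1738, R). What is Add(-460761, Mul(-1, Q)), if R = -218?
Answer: -839645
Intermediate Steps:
Q = 378884 (Q = Mul(-1738, -218) = 378884)
Add(-460761, Mul(-1, Q)) = Add(-460761, Mul(-1, 378884)) = Add(-460761, -378884) = -839645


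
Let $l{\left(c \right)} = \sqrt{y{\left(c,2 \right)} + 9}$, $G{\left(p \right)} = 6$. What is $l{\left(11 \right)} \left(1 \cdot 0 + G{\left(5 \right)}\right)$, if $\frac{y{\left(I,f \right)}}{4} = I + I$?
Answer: $6 \sqrt{97} \approx 59.093$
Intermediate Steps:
$y{\left(I,f \right)} = 8 I$ ($y{\left(I,f \right)} = 4 \left(I + I\right) = 4 \cdot 2 I = 8 I$)
$l{\left(c \right)} = \sqrt{9 + 8 c}$ ($l{\left(c \right)} = \sqrt{8 c + 9} = \sqrt{9 + 8 c}$)
$l{\left(11 \right)} \left(1 \cdot 0 + G{\left(5 \right)}\right) = \sqrt{9 + 8 \cdot 11} \left(1 \cdot 0 + 6\right) = \sqrt{9 + 88} \left(0 + 6\right) = \sqrt{97} \cdot 6 = 6 \sqrt{97}$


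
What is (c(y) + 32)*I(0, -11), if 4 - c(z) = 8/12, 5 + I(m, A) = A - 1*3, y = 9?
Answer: -2014/3 ≈ -671.33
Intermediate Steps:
I(m, A) = -8 + A (I(m, A) = -5 + (A - 1*3) = -5 + (A - 3) = -5 + (-3 + A) = -8 + A)
c(z) = 10/3 (c(z) = 4 - 8/12 = 4 - 1*2/3 = 4 - 2/3 = 10/3)
(c(y) + 32)*I(0, -11) = (10/3 + 32)*(-8 - 11) = (106/3)*(-19) = -2014/3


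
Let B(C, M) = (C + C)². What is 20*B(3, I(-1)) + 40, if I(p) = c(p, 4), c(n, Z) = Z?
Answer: 760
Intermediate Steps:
I(p) = 4
B(C, M) = 4*C² (B(C, M) = (2*C)² = 4*C²)
20*B(3, I(-1)) + 40 = 20*(4*3²) + 40 = 20*(4*9) + 40 = 20*36 + 40 = 720 + 40 = 760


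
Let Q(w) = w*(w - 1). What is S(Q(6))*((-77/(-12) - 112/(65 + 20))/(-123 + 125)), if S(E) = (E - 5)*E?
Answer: 130025/68 ≈ 1912.1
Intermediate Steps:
Q(w) = w*(-1 + w)
S(E) = E*(-5 + E) (S(E) = (-5 + E)*E = E*(-5 + E))
S(Q(6))*((-77/(-12) - 112/(65 + 20))/(-123 + 125)) = ((6*(-1 + 6))*(-5 + 6*(-1 + 6)))*((-77/(-12) - 112/(65 + 20))/(-123 + 125)) = ((6*5)*(-5 + 6*5))*((-77*(-1/12) - 112/85)/2) = (30*(-5 + 30))*((77/12 - 112*1/85)*(1/2)) = (30*25)*((77/12 - 112/85)*(1/2)) = 750*((5201/1020)*(1/2)) = 750*(5201/2040) = 130025/68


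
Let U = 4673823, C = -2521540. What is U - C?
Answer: 7195363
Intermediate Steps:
U - C = 4673823 - 1*(-2521540) = 4673823 + 2521540 = 7195363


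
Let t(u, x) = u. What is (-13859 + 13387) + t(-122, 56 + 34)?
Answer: -594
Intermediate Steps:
(-13859 + 13387) + t(-122, 56 + 34) = (-13859 + 13387) - 122 = -472 - 122 = -594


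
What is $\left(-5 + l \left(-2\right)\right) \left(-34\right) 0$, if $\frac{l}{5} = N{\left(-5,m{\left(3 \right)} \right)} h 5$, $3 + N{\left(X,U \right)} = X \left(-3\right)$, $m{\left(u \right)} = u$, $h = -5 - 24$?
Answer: $0$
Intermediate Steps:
$h = -29$ ($h = -5 - 24 = -29$)
$N{\left(X,U \right)} = -3 - 3 X$ ($N{\left(X,U \right)} = -3 + X \left(-3\right) = -3 - 3 X$)
$l = -8700$ ($l = 5 \left(-3 - -15\right) \left(-29\right) 5 = 5 \left(-3 + 15\right) \left(-29\right) 5 = 5 \cdot 12 \left(-29\right) 5 = 5 \left(\left(-348\right) 5\right) = 5 \left(-1740\right) = -8700$)
$\left(-5 + l \left(-2\right)\right) \left(-34\right) 0 = \left(-5 - -17400\right) \left(-34\right) 0 = \left(-5 + 17400\right) \left(-34\right) 0 = 17395 \left(-34\right) 0 = \left(-591430\right) 0 = 0$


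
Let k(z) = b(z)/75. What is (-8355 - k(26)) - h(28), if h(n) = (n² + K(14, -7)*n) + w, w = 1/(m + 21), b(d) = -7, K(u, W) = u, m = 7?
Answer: -20014979/2100 ≈ -9530.9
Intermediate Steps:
k(z) = -7/75
w = 1/28 (w = 1/(7 + 21) = 1/28 ≈ 0.035714)
h(n) = 1/28 + n² + 14*n (h(n) = (n² + 14*n) + 1/28 = 1/28 + n² + 14*n)
(-8355 - k(26)) - h(28) = (-8355 - 1*(-7/75)) - (1/28 + 28² + 14*28) = (-8355 + 7/75) - (1/28 + 784 + 392) = -626618/75 - 1*32929/28 = -626618/75 - 32929/28 = -20014979/2100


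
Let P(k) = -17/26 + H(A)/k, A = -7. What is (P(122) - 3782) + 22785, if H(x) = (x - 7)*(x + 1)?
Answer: 30138813/1586 ≈ 19003.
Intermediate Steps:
H(x) = (1 + x)*(-7 + x) (H(x) = (-7 + x)*(1 + x) = (1 + x)*(-7 + x))
P(k) = -17/26 + 84/k (P(k) = -17/26 + (-7 + (-7)² - 6*(-7))/k = -17*1/26 + (-7 + 49 + 42)/k = -17/26 + 84/k)
(P(122) - 3782) + 22785 = ((-17/26 + 84/122) - 3782) + 22785 = ((-17/26 + 84*(1/122)) - 3782) + 22785 = ((-17/26 + 42/61) - 3782) + 22785 = (55/1586 - 3782) + 22785 = -5998197/1586 + 22785 = 30138813/1586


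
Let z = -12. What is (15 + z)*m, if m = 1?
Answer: 3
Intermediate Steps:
(15 + z)*m = (15 - 12)*1 = 3*1 = 3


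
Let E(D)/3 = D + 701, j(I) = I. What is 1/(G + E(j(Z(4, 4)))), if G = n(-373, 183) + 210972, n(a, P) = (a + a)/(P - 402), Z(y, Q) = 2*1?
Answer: 219/46665485 ≈ 4.6930e-6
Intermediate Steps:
Z(y, Q) = 2
n(a, P) = 2*a/(-402 + P) (n(a, P) = (2*a)/(-402 + P) = 2*a/(-402 + P))
E(D) = 2103 + 3*D (E(D) = 3*(D + 701) = 3*(701 + D) = 2103 + 3*D)
G = 46203614/219 (G = 2*(-373)/(-402 + 183) + 210972 = 2*(-373)/(-219) + 210972 = 2*(-373)*(-1/219) + 210972 = 746/219 + 210972 = 46203614/219 ≈ 2.1098e+5)
1/(G + E(j(Z(4, 4)))) = 1/(46203614/219 + (2103 + 3*2)) = 1/(46203614/219 + (2103 + 6)) = 1/(46203614/219 + 2109) = 1/(46665485/219) = 219/46665485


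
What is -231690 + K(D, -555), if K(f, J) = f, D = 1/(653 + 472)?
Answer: -260651249/1125 ≈ -2.3169e+5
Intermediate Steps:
D = 1/1125 ≈ 0.00088889
-231690 + K(D, -555) = -231690 + 1/1125 = -260651249/1125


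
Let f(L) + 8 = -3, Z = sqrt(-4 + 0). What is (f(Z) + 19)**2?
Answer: 64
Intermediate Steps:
Z = 2*I (Z = sqrt(-4) = 2*I ≈ 2.0*I)
f(L) = -11 (f(L) = -8 - 3 = -11)
(f(Z) + 19)**2 = (-11 + 19)**2 = 8**2 = 64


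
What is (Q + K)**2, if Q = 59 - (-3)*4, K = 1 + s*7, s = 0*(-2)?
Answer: 5184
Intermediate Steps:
s = 0
K = 1 (K = 1 + 0*7 = 1 + 0 = 1)
Q = 71 (Q = 59 - 1*(-12) = 59 + 12 = 71)
(Q + K)**2 = (71 + 1)**2 = 72**2 = 5184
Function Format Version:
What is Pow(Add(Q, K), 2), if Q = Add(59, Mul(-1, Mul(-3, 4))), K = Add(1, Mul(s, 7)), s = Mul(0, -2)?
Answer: 5184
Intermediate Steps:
s = 0
K = 1 (K = Add(1, Mul(0, 7)) = Add(1, 0) = 1)
Q = 71 (Q = Add(59, Mul(-1, -12)) = Add(59, 12) = 71)
Pow(Add(Q, K), 2) = Pow(Add(71, 1), 2) = Pow(72, 2) = 5184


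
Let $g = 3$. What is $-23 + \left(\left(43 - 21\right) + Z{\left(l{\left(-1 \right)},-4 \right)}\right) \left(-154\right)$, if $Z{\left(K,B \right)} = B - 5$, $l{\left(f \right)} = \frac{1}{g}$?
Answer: $-2025$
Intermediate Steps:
$l{\left(f \right)} = \frac{1}{3}$
$Z{\left(K,B \right)} = -5 + B$ ($Z{\left(K,B \right)} = B - 5 = -5 + B$)
$-23 + \left(\left(43 - 21\right) + Z{\left(l{\left(-1 \right)},-4 \right)}\right) \left(-154\right) = -23 + \left(\left(43 - 21\right) - 9\right) \left(-154\right) = -23 + \left(22 - 9\right) \left(-154\right) = -23 + 13 \left(-154\right) = -23 - 2002 = -2025$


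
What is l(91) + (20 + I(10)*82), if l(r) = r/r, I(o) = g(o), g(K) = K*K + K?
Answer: 9041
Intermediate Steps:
g(K) = K + K² (g(K) = K² + K = K + K²)
I(o) = o*(1 + o)
l(r) = 1
l(91) + (20 + I(10)*82) = 1 + (20 + (10*(1 + 10))*82) = 1 + (20 + (10*11)*82) = 1 + (20 + 110*82) = 1 + (20 + 9020) = 1 + 9040 = 9041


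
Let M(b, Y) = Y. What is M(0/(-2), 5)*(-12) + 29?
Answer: -31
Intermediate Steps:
M(0/(-2), 5)*(-12) + 29 = 5*(-12) + 29 = -60 + 29 = -31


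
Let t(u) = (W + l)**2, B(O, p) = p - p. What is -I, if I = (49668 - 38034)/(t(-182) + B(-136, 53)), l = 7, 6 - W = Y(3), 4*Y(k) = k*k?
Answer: -186144/1849 ≈ -100.67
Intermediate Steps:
Y(k) = k**2/4 (Y(k) = (k*k)/4 = k**2/4)
B(O, p) = 0
W = 15/4 (W = 6 - 3**2/4 = 6 - 9/4 = 15/4 ≈ 3.7500)
t(u) = 1849/16 (t(u) = (15/4 + 7)**2 = (43/4)**2 = 1849/16)
I = 186144/1849 (I = (49668 - 38034)/(1849/16 + 0) = 11634/(1849/16) = 11634*(16/1849) = 186144/1849 ≈ 100.67)
-I = -1*186144/1849 = -186144/1849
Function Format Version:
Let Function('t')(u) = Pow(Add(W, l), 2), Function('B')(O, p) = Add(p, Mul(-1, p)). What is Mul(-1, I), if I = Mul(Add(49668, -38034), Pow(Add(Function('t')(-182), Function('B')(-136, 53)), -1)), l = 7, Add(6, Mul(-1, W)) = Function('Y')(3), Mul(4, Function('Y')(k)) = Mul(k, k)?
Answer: Rational(-186144, 1849) ≈ -100.67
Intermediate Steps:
Function('Y')(k) = Mul(Rational(1, 4), Pow(k, 2)) (Function('Y')(k) = Mul(Rational(1, 4), Mul(k, k)) = Mul(Rational(1, 4), Pow(k, 2)))
Function('B')(O, p) = 0
W = Rational(15, 4) (W = Add(6, Mul(-1, Mul(Rational(1, 4), Pow(3, 2)))) = Add(6, Mul(-1, Mul(Rational(1, 4), 9))) = Add(6, Mul(-1, Rational(9, 4))) = Add(6, Rational(-9, 4)) = Rational(15, 4) ≈ 3.7500)
Function('t')(u) = Rational(1849, 16) (Function('t')(u) = Pow(Add(Rational(15, 4), 7), 2) = Pow(Rational(43, 4), 2) = Rational(1849, 16))
I = Rational(186144, 1849) (I = Mul(Add(49668, -38034), Pow(Add(Rational(1849, 16), 0), -1)) = Mul(11634, Pow(Rational(1849, 16), -1)) = Mul(11634, Rational(16, 1849)) = Rational(186144, 1849) ≈ 100.67)
Mul(-1, I) = Mul(-1, Rational(186144, 1849)) = Rational(-186144, 1849)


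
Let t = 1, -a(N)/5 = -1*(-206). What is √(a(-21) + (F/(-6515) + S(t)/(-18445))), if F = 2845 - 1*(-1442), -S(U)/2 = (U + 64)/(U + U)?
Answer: 11*I*√4920099462228230/24033835 ≈ 32.104*I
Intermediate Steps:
a(N) = -1030 (a(N) = -(-5)*(-206) = -5*206 = -1030)
S(U) = -(64 + U)/U (S(U) = -2*(U + 64)/(U + U) = -2*(64 + U)/(2*U) = -2*(64 + U)*1/(2*U) = -(64 + U)/U)
F = 4287 (F = 2845 + 1442 = 4287)
√(a(-21) + (F/(-6515) + S(t)/(-18445))) = √(-1030 + (4287/(-6515) + ((-64 - 1*1)/1)/(-18445))) = √(-1030 + (4287*(-1/6515) + (1*(-64 - 1))*(-1/18445))) = √(-1030 + (-4287/6515 + (1*(-65))*(-1/18445))) = √(-1030 + (-4287/6515 - 65*(-1/18445))) = √(-1030 + (-4287/6515 + 13/3689)) = √(-1030 - 15730048/24033835) = √(-24770580098/24033835) = 11*I*√4920099462228230/24033835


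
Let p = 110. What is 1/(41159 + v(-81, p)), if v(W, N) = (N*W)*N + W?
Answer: -1/939022 ≈ -1.0649e-6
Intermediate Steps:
v(W, N) = W + W*N**2 (v(W, N) = W*N**2 + W = W + W*N**2)
1/(41159 + v(-81, p)) = 1/(41159 - 81*(1 + 110**2)) = 1/(41159 - 81*(1 + 12100)) = 1/(41159 - 81*12101) = 1/(41159 - 980181) = 1/(-939022) = -1/939022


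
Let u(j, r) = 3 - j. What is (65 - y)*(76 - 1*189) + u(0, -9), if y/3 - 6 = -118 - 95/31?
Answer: -1436815/31 ≈ -46349.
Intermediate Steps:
y = -10701/31 (y = 18 + 3*(-118 - 95/31) = 18 + 3*(-3753/31) = 18 - 11259/31 = -10701/31 ≈ -345.19)
(65 - y)*(76 - 1*189) + u(0, -9) = (65 - 1*(-10701/31))*(76 - 1*189) + (3 - 1*0) = (65 + 10701/31)*(76 - 189) + (3 + 0) = (12716/31)*(-113) + 3 = -1436908/31 + 3 = -1436815/31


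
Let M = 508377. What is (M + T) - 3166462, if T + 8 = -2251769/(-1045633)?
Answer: -2779387506100/1045633 ≈ -2.6581e+6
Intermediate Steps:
T = -6113295/1045633 (T = -8 - 2251769/(-1045633) = -8 - 2251769*(-1/1045633) = -8 + 2251769/1045633 = -6113295/1045633 ≈ -5.8465)
(M + T) - 3166462 = (508377 - 6113295/1045633) - 3166462 = 531569654346/1045633 - 3166462 = -2779387506100/1045633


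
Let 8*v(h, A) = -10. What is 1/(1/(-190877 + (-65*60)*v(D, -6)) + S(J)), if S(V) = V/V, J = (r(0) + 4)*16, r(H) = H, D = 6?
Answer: 186002/186001 ≈ 1.0000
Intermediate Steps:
v(h, A) = -5/4 (v(h, A) = (⅛)*(-10) = -5/4)
J = 64 (J = (0 + 4)*16 = 4*16 = 64)
S(V) = 1
1/(1/(-190877 + (-65*60)*v(D, -6)) + S(J)) = 1/(1/(-190877 - 65*60*(-5/4)) + 1) = 1/(1/(-190877 - 3900*(-5/4)) + 1) = 1/(1/(-190877 + 4875) + 1) = 1/(1/(-186002) + 1) = 1/(-1/186002 + 1) = 1/(186001/186002) = 186002/186001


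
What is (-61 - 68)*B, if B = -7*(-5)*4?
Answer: -18060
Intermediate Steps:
B = 140 (B = 35*4 = 140)
(-61 - 68)*B = (-61 - 68)*140 = -129*140 = -18060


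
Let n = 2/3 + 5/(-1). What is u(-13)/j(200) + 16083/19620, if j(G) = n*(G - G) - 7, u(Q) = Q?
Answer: 40849/15260 ≈ 2.6769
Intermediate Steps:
n = -13/3 (n = 2*(⅓) + 5*(-1) = ⅔ - 5 = -13/3 ≈ -4.3333)
j(G) = -7 (j(G) = -13*(G - G)/3 - 7 = -13/3*0 - 7 = 0 - 7 = -7)
u(-13)/j(200) + 16083/19620 = -13/(-7) + 16083/19620 = -13*(-⅐) + 16083*(1/19620) = 13/7 + 1787/2180 = 40849/15260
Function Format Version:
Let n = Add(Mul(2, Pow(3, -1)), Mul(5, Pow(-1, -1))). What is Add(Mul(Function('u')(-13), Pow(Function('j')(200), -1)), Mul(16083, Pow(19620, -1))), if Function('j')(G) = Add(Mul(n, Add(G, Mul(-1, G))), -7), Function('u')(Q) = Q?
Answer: Rational(40849, 15260) ≈ 2.6769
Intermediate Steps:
n = Rational(-13, 3) (n = Add(Mul(2, Rational(1, 3)), Mul(5, -1)) = Add(Rational(2, 3), -5) = Rational(-13, 3) ≈ -4.3333)
Function('j')(G) = -7 (Function('j')(G) = Add(Mul(Rational(-13, 3), Add(G, Mul(-1, G))), -7) = Add(Mul(Rational(-13, 3), 0), -7) = Add(0, -7) = -7)
Add(Mul(Function('u')(-13), Pow(Function('j')(200), -1)), Mul(16083, Pow(19620, -1))) = Add(Mul(-13, Pow(-7, -1)), Mul(16083, Pow(19620, -1))) = Add(Mul(-13, Rational(-1, 7)), Mul(16083, Rational(1, 19620))) = Add(Rational(13, 7), Rational(1787, 2180)) = Rational(40849, 15260)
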